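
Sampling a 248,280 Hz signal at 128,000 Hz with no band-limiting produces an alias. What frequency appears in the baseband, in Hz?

Nyquist = 128,000/2 = 64,000 Hz; 248,280 Hz exceeds it.
Alias = |248,280 − 2×128,000| = |248,280 − 256,000| = 7,720 Hz.

7,720 Hz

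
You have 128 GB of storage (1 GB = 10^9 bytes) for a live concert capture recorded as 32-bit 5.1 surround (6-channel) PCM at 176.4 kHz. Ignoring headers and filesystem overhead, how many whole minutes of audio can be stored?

Uncompressed byte rate = 176,400 × 4 × 6 = 4,233,600 bytes/s.
Capacity = 128 × 1,000,000,000 = 128,000,000,000 bytes.
128,000,000,000 / 4,233,600 ≈ 30234.32 s → 503 minutes.

503 minutes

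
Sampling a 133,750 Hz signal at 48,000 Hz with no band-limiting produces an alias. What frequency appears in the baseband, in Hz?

10,250 Hz

Nyquist = 48,000/2 = 24,000 Hz; 133,750 Hz exceeds it.
Alias = |133,750 − 3×48,000| = |133,750 − 144,000| = 10,250 Hz.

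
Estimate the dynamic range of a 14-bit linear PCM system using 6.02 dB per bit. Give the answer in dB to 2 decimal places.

84.28 dB

14 × 6.02 = 84.28 dB.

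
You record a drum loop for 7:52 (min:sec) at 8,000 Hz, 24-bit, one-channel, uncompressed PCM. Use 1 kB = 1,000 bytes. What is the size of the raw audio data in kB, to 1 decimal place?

Duration = 7:52 (min:sec) = 472 s.
Bytes = 8,000 samples/s × 472 s × 3 bytes/sample × 1 ch = 11,328,000 bytes.
11,328,000 / 1,000 = 11328.0 kB.

11328.0 kB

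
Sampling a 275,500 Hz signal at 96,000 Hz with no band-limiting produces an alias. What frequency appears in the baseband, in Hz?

Nyquist = 96,000/2 = 48,000 Hz; 275,500 Hz exceeds it.
Alias = |275,500 − 3×96,000| = |275,500 − 288,000| = 12,500 Hz.

12,500 Hz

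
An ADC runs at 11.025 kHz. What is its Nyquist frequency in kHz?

Nyquist frequency = sample rate / 2 = 11,025 / 2 = 5.5125 kHz.

5.5125 kHz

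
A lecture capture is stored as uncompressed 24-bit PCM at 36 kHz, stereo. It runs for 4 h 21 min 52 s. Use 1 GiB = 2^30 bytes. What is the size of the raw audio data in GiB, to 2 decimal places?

Duration = 4 h 21 min 52 s = 15,712 s.
Bytes = 36,000 samples/s × 15,712 s × 3 bytes/sample × 2 ch = 3,393,792,000 bytes.
3,393,792,000 / 1,073,741,824 = 3.16 GiB.

3.16 GiB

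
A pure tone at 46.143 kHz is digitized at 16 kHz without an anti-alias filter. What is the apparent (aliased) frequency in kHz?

Nyquist = 16,000/2 = 8,000 Hz; 46,143 Hz exceeds it.
Alias = |46,143 − 3×16,000| = |46,143 − 48,000| = 1,857 Hz = 1.857 kHz.

1.857 kHz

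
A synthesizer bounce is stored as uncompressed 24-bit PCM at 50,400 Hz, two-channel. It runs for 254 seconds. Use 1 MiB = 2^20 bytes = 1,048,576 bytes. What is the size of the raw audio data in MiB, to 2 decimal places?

Bytes = 50,400 samples/s × 254 s × 3 bytes/sample × 2 ch = 76,809,600 bytes.
76,809,600 / 1,048,576 = 73.25 MiB.

73.25 MiB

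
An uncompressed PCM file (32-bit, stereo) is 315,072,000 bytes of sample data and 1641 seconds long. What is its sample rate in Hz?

24,000 Hz

Bytes = sample_rate × seconds × bytes_per_sample × channels.
sample_rate = 315,072,000 / (1,641 × 4 × 2) = 315,072,000 / 13,128 = 24,000 Hz.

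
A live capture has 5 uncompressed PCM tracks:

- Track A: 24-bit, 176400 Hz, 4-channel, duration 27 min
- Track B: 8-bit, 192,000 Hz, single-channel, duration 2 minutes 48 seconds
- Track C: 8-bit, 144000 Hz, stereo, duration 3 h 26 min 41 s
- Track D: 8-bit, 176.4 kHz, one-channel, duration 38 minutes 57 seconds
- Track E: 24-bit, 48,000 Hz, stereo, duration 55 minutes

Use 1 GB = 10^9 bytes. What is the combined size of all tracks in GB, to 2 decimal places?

8.40 GB

Track A: 27 min = 1,620 s; 176,400 × 1,620 × 3 × 4 = 3,429,216,000 bytes.
Track B: 2 minutes 48 seconds = 168 s; 192,000 × 168 × 1 × 1 = 32,256,000 bytes.
Track C: 3 h 26 min 41 s = 12,401 s; 144,000 × 12,401 × 1 × 2 = 3,571,488,000 bytes.
Track D: 38 minutes 57 seconds = 2,337 s; 176,400 × 2,337 × 1 × 1 = 412,246,800 bytes.
Track E: 55 minutes = 3,300 s; 48,000 × 3,300 × 3 × 2 = 950,400,000 bytes.
Total = 8,395,606,800 bytes = 8.40 GB.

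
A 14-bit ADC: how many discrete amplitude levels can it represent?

2^14 = 16,384.

16,384 levels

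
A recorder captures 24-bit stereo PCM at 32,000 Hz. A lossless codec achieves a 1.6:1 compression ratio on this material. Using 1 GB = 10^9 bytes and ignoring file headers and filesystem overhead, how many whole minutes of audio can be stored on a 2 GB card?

277 minutes

Uncompressed byte rate = 32,000 × 3 × 2 = 192,000 bytes/s.
After 1.6:1 compression, effective rate ≈ 120000 bytes/s.
Capacity = 2 × 1,000,000,000 = 2,000,000,000 bytes.
2,000,000,000 / effective rate ≈ 16666.67 s → 277 minutes.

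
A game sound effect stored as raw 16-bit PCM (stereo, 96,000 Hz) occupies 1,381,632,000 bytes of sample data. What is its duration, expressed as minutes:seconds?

59:58

Byte rate = 96,000 × 2 × 2 = 384,000 bytes/s.
Duration = 1,381,632,000 / 384,000 = 3,598 s.
3,598 s = 59:58.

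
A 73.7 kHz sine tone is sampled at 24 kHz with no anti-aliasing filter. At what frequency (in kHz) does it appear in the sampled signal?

Nyquist = 24,000/2 = 12,000 Hz; 73,700 Hz exceeds it.
Alias = |73,700 − 3×24,000| = |73,700 − 72,000| = 1,700 Hz = 1.7 kHz.

1.7 kHz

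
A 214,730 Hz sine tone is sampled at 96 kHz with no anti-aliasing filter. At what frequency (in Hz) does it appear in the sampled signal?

Nyquist = 96,000/2 = 48,000 Hz; 214,730 Hz exceeds it.
Alias = |214,730 − 2×96,000| = |214,730 − 192,000| = 22,730 Hz.

22,730 Hz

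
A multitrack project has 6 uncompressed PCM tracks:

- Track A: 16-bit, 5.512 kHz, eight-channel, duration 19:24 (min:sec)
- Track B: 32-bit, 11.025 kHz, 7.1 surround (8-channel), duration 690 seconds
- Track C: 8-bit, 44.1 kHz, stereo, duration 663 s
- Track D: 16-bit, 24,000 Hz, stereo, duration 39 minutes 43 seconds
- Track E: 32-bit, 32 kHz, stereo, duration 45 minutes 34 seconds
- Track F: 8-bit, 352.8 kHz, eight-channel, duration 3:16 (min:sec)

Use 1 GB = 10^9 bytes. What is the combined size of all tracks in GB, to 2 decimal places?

1.89 GB

Track A: 19:24 (min:sec) = 1,164 s; 5,512 × 1,164 × 2 × 8 = 102,655,488 bytes.
Track B: 11,025 × 690 × 4 × 8 = 243,432,000 bytes.
Track C: 44,100 × 663 × 1 × 2 = 58,476,600 bytes.
Track D: 39 minutes 43 seconds = 2,383 s; 24,000 × 2,383 × 2 × 2 = 228,768,000 bytes.
Track E: 45 minutes 34 seconds = 2,734 s; 32,000 × 2,734 × 4 × 2 = 699,904,000 bytes.
Track F: 3:16 (min:sec) = 196 s; 352,800 × 196 × 1 × 8 = 553,190,400 bytes.
Total = 1,886,426,488 bytes = 1.89 GB.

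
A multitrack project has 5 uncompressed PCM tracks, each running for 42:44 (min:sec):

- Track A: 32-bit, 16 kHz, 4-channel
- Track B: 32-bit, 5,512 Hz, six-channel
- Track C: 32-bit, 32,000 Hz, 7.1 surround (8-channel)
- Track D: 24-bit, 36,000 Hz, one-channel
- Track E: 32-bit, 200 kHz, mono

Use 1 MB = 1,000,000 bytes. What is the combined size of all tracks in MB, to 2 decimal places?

42:44 (min:sec) = 2,564 s.
Track A: 16,000 × 2,564 × 4 × 4 = 656,384,000 bytes.
Track B: 5,512 × 2,564 × 4 × 6 = 339,186,432 bytes.
Track C: 32,000 × 2,564 × 4 × 8 = 2,625,536,000 bytes.
Track D: 36,000 × 2,564 × 3 × 1 = 276,912,000 bytes.
Track E: 200,000 × 2,564 × 4 × 1 = 2,051,200,000 bytes.
Total = 5,949,218,432 bytes = 5949.22 MB.

5949.22 MB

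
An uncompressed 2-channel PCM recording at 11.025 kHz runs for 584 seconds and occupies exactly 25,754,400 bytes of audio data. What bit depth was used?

16 bits

Bytes per sample = 25,754,400 / (11,025 × 584 × 2) = 25,754,400 / 12,877,200 = 2.
Bit depth = 2 × 8 = 16 bits.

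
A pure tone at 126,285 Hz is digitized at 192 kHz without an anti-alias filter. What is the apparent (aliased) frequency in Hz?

65,715 Hz

Nyquist = 192,000/2 = 96,000 Hz; 126,285 Hz exceeds it.
Alias = |126,285 − 1×192,000| = |126,285 − 192,000| = 65,715 Hz.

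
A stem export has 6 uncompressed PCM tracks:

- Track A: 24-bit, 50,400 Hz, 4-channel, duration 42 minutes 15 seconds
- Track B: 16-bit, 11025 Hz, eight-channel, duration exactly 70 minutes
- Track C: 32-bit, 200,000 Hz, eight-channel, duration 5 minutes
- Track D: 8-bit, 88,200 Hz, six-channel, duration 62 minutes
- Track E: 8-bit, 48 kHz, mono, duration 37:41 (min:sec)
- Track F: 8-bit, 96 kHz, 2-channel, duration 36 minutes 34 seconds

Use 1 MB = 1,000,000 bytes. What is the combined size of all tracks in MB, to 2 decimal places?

6692.45 MB

Track A: 42 minutes 15 seconds = 2,535 s; 50,400 × 2,535 × 3 × 4 = 1,533,168,000 bytes.
Track B: exactly 70 minutes = 4,200 s; 11,025 × 4,200 × 2 × 8 = 740,880,000 bytes.
Track C: 5 minutes = 300 s; 200,000 × 300 × 4 × 8 = 1,920,000,000 bytes.
Track D: 62 minutes = 3,720 s; 88,200 × 3,720 × 1 × 6 = 1,968,624,000 bytes.
Track E: 37:41 (min:sec) = 2,261 s; 48,000 × 2,261 × 1 × 1 = 108,528,000 bytes.
Track F: 36 minutes 34 seconds = 2,194 s; 96,000 × 2,194 × 1 × 2 = 421,248,000 bytes.
Total = 6,692,448,000 bytes = 6692.45 MB.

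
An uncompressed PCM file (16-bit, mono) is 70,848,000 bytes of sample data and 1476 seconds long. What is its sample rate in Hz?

24,000 Hz

Bytes = sample_rate × seconds × bytes_per_sample × channels.
sample_rate = 70,848,000 / (1,476 × 2 × 1) = 70,848,000 / 2,952 = 24,000 Hz.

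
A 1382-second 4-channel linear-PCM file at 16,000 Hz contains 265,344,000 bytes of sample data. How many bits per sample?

24 bits

Bytes per sample = 265,344,000 / (16,000 × 1,382 × 4) = 265,344,000 / 88,448,000 = 3.
Bit depth = 3 × 8 = 24 bits.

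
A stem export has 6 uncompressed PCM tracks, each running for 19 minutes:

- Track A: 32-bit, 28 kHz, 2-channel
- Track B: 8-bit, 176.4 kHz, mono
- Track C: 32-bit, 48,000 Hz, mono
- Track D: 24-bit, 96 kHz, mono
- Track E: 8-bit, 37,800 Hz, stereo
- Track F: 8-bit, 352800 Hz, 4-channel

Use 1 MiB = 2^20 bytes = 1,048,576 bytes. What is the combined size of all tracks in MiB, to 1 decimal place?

19 minutes = 1,140 s.
Track A: 28,000 × 1,140 × 4 × 2 = 255,360,000 bytes.
Track B: 176,400 × 1,140 × 1 × 1 = 201,096,000 bytes.
Track C: 48,000 × 1,140 × 4 × 1 = 218,880,000 bytes.
Track D: 96,000 × 1,140 × 3 × 1 = 328,320,000 bytes.
Track E: 37,800 × 1,140 × 1 × 2 = 86,184,000 bytes.
Track F: 352,800 × 1,140 × 1 × 4 = 1,608,768,000 bytes.
Total = 2,698,608,000 bytes = 2573.6 MiB.

2573.6 MiB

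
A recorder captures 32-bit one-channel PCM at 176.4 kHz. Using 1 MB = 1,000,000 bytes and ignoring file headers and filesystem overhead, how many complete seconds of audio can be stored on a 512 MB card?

725 seconds

Uncompressed byte rate = 176,400 × 4 × 1 = 705,600 bytes/s.
Capacity = 512 × 1,000,000 = 512,000,000 bytes.
512,000,000 / 705,600 ≈ 725.62 s → 725 seconds.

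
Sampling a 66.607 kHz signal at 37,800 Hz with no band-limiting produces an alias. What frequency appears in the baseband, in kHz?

Nyquist = 37,800/2 = 18,900 Hz; 66,607 Hz exceeds it.
Alias = |66,607 − 2×37,800| = |66,607 − 75,600| = 8,993 Hz = 8.993 kHz.

8.993 kHz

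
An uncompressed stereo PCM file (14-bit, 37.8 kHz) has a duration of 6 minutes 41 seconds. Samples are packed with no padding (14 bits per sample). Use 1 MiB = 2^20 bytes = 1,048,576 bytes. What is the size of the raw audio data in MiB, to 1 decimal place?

Duration = 6 minutes 41 seconds = 401 s.
Bits = 37,800 × 401 × 14 × 2 = 424,418,400 bits = 53,052,300 bytes.
53,052,300 / 1,048,576 = 50.6 MiB.

50.6 MiB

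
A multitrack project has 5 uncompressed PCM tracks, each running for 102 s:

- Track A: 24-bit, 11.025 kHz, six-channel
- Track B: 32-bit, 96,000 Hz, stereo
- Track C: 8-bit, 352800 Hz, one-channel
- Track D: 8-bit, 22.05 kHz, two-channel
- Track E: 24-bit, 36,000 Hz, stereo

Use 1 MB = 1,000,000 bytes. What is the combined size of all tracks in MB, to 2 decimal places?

Track A: 11,025 × 102 × 3 × 6 = 20,241,900 bytes.
Track B: 96,000 × 102 × 4 × 2 = 78,336,000 bytes.
Track C: 352,800 × 102 × 1 × 1 = 35,985,600 bytes.
Track D: 22,050 × 102 × 1 × 2 = 4,498,200 bytes.
Track E: 36,000 × 102 × 3 × 2 = 22,032,000 bytes.
Total = 161,093,700 bytes = 161.09 MB.

161.09 MB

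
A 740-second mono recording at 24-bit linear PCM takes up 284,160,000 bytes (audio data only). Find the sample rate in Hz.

Bytes = sample_rate × seconds × bytes_per_sample × channels.
sample_rate = 284,160,000 / (740 × 3 × 1) = 284,160,000 / 2,220 = 128,000 Hz.

128,000 Hz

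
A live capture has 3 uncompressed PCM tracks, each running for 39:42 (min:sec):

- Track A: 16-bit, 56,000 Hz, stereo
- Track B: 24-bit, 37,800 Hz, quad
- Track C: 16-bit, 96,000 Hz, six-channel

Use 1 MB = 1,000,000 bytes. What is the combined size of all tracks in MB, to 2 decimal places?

4358.11 MB

39:42 (min:sec) = 2,382 s.
Track A: 56,000 × 2,382 × 2 × 2 = 533,568,000 bytes.
Track B: 37,800 × 2,382 × 3 × 4 = 1,080,475,200 bytes.
Track C: 96,000 × 2,382 × 2 × 6 = 2,744,064,000 bytes.
Total = 4,358,107,200 bytes = 4358.11 MB.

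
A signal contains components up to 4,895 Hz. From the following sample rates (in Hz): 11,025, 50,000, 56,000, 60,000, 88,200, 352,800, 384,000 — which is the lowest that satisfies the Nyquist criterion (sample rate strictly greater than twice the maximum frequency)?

11,025 Hz

Need sample rate > 2 × 4,895 = 9,790 Hz.
Lowest listed rate above 9,790 Hz is 11,025 Hz.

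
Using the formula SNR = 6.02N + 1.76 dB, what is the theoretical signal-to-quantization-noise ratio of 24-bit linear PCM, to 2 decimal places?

6.02 × 24 + 1.76 = 146.24 dB.

146.24 dB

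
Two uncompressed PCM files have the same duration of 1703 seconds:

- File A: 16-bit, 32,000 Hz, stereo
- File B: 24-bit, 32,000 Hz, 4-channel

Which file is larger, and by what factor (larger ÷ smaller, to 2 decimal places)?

File B, by a factor of 3.00

File A: 32,000 × 2 × 2 = 128,000 bytes/s.
File B: 32,000 × 3 × 4 = 384,000 bytes/s.
File B is larger; ratio = 653,952,000 / 217,984,000 = 3.00.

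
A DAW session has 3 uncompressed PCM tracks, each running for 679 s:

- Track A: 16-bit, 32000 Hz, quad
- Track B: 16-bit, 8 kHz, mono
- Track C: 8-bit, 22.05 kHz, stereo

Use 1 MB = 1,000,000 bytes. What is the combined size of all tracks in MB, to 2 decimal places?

Track A: 32,000 × 679 × 2 × 4 = 173,824,000 bytes.
Track B: 8,000 × 679 × 2 × 1 = 10,864,000 bytes.
Track C: 22,050 × 679 × 1 × 2 = 29,943,900 bytes.
Total = 214,631,900 bytes = 214.63 MB.

214.63 MB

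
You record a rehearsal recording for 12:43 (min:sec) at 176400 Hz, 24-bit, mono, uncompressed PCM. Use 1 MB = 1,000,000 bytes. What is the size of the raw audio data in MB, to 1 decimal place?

403.8 MB

Duration = 12:43 (min:sec) = 763 s.
Bytes = 176,400 samples/s × 763 s × 3 bytes/sample × 1 ch = 403,779,600 bytes.
403,779,600 / 1,000,000 = 403.8 MB.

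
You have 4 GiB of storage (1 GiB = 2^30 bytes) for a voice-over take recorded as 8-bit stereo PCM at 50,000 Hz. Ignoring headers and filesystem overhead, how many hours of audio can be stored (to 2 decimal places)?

Uncompressed byte rate = 50,000 × 1 × 2 = 100,000 bytes/s.
Capacity = 4 × 1,073,741,824 = 4,294,967,296 bytes.
4,294,967,296 / 100,000 ≈ 42949.67 s → 11.93 hours.

11.93 hours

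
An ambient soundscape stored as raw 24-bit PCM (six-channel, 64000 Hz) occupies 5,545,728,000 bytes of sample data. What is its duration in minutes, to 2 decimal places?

Byte rate = 64,000 × 3 × 6 = 1,152,000 bytes/s.
Duration = 5,545,728,000 / 1,152,000 = 4,814 s.
4,814 s / 60 = 80.23 minutes.

80.23 minutes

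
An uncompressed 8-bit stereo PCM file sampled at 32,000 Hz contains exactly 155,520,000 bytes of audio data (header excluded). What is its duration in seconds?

Byte rate = 32,000 × 1 × 2 = 64,000 bytes/s.
Duration = 155,520,000 / 64,000 = 2,430 s.

2,430 seconds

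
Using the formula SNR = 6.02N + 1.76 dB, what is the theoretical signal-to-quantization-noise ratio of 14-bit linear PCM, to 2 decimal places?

86.04 dB

6.02 × 14 + 1.76 = 86.04 dB.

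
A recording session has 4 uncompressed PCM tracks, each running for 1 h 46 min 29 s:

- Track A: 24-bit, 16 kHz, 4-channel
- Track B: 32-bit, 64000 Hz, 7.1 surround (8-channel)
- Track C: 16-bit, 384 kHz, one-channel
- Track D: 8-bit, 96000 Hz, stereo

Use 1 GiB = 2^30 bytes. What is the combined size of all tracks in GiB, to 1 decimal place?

1 h 46 min 29 s = 6,389 s.
Track A: 16,000 × 6,389 × 3 × 4 = 1,226,688,000 bytes.
Track B: 64,000 × 6,389 × 4 × 8 = 13,084,672,000 bytes.
Track C: 384,000 × 6,389 × 2 × 1 = 4,906,752,000 bytes.
Track D: 96,000 × 6,389 × 1 × 2 = 1,226,688,000 bytes.
Total = 20,444,800,000 bytes = 19.0 GiB.

19.0 GiB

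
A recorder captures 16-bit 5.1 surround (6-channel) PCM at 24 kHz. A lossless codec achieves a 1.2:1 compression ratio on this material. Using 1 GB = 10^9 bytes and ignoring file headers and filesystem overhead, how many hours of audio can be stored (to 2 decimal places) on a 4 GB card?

Uncompressed byte rate = 24,000 × 2 × 6 = 288,000 bytes/s.
After 1.2:1 compression, effective rate ≈ 240000 bytes/s.
Capacity = 4 × 1,000,000,000 = 4,000,000,000 bytes.
4,000,000,000 / effective rate ≈ 16666.67 s → 4.63 hours.

4.63 hours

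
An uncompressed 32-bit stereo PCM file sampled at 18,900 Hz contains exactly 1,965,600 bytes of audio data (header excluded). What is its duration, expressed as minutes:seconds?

Byte rate = 18,900 × 4 × 2 = 151,200 bytes/s.
Duration = 1,965,600 / 151,200 = 13 s.
13 s = 0:13.

0:13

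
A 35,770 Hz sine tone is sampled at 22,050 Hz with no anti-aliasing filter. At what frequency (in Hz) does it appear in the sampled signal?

Nyquist = 22,050/2 = 11,025 Hz; 35,770 Hz exceeds it.
Alias = |35,770 − 2×22,050| = |35,770 − 44,100| = 8,330 Hz.

8,330 Hz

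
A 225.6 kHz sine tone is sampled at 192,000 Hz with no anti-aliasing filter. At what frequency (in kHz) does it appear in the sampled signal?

33.6 kHz

Nyquist = 192,000/2 = 96,000 Hz; 225,600 Hz exceeds it.
Alias = |225,600 − 1×192,000| = |225,600 − 192,000| = 33,600 Hz = 33.6 kHz.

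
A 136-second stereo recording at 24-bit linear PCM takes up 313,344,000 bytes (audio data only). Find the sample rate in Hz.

384,000 Hz

Bytes = sample_rate × seconds × bytes_per_sample × channels.
sample_rate = 313,344,000 / (136 × 3 × 2) = 313,344,000 / 816 = 384,000 Hz.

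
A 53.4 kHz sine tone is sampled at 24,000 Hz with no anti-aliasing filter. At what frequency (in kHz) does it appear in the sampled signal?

5.4 kHz

Nyquist = 24,000/2 = 12,000 Hz; 53,400 Hz exceeds it.
Alias = |53,400 − 2×24,000| = |53,400 − 48,000| = 5,400 Hz = 5.4 kHz.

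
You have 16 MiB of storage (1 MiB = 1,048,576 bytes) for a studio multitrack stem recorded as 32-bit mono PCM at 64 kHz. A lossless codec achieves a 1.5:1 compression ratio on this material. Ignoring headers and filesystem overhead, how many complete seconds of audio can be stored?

98 seconds

Uncompressed byte rate = 64,000 × 4 × 1 = 256,000 bytes/s.
After 1.5:1 compression, effective rate ≈ 170666.67 bytes/s.
Capacity = 16 × 1,048,576 = 16,777,216 bytes.
16,777,216 / effective rate ≈ 98.3 s → 98 seconds.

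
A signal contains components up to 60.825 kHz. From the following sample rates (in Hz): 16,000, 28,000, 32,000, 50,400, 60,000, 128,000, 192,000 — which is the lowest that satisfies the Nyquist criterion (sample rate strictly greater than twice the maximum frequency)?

Need sample rate > 2 × 60,825 = 121,650 Hz.
Lowest listed rate above 121,650 Hz is 128,000 Hz.

128,000 Hz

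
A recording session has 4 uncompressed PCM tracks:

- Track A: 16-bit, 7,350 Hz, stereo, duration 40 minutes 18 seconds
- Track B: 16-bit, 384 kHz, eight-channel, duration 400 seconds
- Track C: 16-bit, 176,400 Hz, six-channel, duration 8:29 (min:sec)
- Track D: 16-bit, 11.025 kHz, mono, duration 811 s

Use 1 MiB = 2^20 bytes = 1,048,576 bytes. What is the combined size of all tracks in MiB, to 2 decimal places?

Track A: 40 minutes 18 seconds = 2,418 s; 7,350 × 2,418 × 2 × 2 = 71,089,200 bytes.
Track B: 384,000 × 400 × 2 × 8 = 2,457,600,000 bytes.
Track C: 8:29 (min:sec) = 509 s; 176,400 × 509 × 2 × 6 = 1,077,451,200 bytes.
Track D: 11,025 × 811 × 2 × 1 = 17,882,550 bytes.
Total = 3,624,022,950 bytes = 3456.14 MiB.

3456.14 MiB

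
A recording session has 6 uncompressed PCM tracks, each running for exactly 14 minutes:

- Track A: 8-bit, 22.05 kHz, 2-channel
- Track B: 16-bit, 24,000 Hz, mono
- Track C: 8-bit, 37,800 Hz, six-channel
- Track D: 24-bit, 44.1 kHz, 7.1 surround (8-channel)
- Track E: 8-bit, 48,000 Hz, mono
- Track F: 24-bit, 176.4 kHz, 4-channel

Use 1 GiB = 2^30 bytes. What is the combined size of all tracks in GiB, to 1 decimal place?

exactly 14 minutes = 840 s.
Track A: 22,050 × 840 × 1 × 2 = 37,044,000 bytes.
Track B: 24,000 × 840 × 2 × 1 = 40,320,000 bytes.
Track C: 37,800 × 840 × 1 × 6 = 190,512,000 bytes.
Track D: 44,100 × 840 × 3 × 8 = 889,056,000 bytes.
Track E: 48,000 × 840 × 1 × 1 = 40,320,000 bytes.
Track F: 176,400 × 840 × 3 × 4 = 1,778,112,000 bytes.
Total = 2,975,364,000 bytes = 2.8 GiB.

2.8 GiB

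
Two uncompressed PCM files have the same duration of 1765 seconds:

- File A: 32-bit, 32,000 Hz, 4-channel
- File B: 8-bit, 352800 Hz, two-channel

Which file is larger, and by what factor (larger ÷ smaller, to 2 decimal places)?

File A: 32,000 × 4 × 4 = 512,000 bytes/s.
File B: 352,800 × 1 × 2 = 705,600 bytes/s.
File B is larger; ratio = 1,245,384,000 / 903,680,000 = 1.38.

File B, by a factor of 1.38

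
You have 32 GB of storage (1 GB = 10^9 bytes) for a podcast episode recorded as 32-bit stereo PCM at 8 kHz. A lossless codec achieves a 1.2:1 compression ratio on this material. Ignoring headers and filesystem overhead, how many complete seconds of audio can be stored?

Uncompressed byte rate = 8,000 × 4 × 2 = 64,000 bytes/s.
After 1.2:1 compression, effective rate ≈ 53333.33 bytes/s.
Capacity = 32 × 1,000,000,000 = 32,000,000,000 bytes.
32,000,000,000 / effective rate ≈ 600000 s → 600,000 seconds.

600,000 seconds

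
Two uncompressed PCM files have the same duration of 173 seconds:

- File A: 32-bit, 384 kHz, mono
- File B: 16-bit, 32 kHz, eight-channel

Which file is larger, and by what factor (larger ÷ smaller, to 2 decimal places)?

File A, by a factor of 3.00

File A: 384,000 × 4 × 1 = 1,536,000 bytes/s.
File B: 32,000 × 2 × 8 = 512,000 bytes/s.
File A is larger; ratio = 265,728,000 / 88,576,000 = 3.00.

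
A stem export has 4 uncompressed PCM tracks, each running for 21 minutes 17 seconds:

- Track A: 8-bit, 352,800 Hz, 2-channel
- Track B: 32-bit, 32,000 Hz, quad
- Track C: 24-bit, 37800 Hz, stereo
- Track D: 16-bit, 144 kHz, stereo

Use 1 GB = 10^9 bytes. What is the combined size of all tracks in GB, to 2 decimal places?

2.58 GB

21 minutes 17 seconds = 1,277 s.
Track A: 352,800 × 1,277 × 1 × 2 = 901,051,200 bytes.
Track B: 32,000 × 1,277 × 4 × 4 = 653,824,000 bytes.
Track C: 37,800 × 1,277 × 3 × 2 = 289,623,600 bytes.
Track D: 144,000 × 1,277 × 2 × 2 = 735,552,000 bytes.
Total = 2,580,050,800 bytes = 2.58 GB.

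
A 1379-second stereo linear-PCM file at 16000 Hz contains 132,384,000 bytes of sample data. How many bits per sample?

24 bits

Bytes per sample = 132,384,000 / (16,000 × 1,379 × 2) = 132,384,000 / 44,128,000 = 3.
Bit depth = 3 × 8 = 24 bits.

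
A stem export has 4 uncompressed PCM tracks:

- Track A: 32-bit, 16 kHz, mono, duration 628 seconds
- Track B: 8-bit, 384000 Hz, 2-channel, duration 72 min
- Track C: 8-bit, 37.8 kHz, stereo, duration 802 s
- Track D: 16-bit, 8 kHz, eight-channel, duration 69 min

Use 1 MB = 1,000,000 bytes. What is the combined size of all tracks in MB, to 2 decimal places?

Track A: 16,000 × 628 × 4 × 1 = 40,192,000 bytes.
Track B: 72 min = 4,320 s; 384,000 × 4,320 × 1 × 2 = 3,317,760,000 bytes.
Track C: 37,800 × 802 × 1 × 2 = 60,631,200 bytes.
Track D: 69 min = 4,140 s; 8,000 × 4,140 × 2 × 8 = 529,920,000 bytes.
Total = 3,948,503,200 bytes = 3948.50 MB.

3948.50 MB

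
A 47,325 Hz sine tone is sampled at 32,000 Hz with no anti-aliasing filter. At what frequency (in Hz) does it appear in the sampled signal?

15,325 Hz

Nyquist = 32,000/2 = 16,000 Hz; 47,325 Hz exceeds it.
Alias = |47,325 − 1×32,000| = |47,325 − 32,000| = 15,325 Hz.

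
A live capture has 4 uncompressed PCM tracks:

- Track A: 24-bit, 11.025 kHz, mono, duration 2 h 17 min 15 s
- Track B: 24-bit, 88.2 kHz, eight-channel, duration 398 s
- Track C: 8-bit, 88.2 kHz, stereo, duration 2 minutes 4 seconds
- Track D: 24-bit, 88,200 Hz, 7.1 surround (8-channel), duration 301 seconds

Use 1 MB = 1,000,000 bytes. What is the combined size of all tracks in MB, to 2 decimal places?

Track A: 2 h 17 min 15 s = 8,235 s; 11,025 × 8,235 × 3 × 1 = 272,372,625 bytes.
Track B: 88,200 × 398 × 3 × 8 = 842,486,400 bytes.
Track C: 2 minutes 4 seconds = 124 s; 88,200 × 124 × 1 × 2 = 21,873,600 bytes.
Track D: 88,200 × 301 × 3 × 8 = 637,156,800 bytes.
Total = 1,773,889,425 bytes = 1773.89 MB.

1773.89 MB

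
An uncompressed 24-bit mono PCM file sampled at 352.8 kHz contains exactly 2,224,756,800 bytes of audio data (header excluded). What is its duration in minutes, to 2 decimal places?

Byte rate = 352,800 × 3 × 1 = 1,058,400 bytes/s.
Duration = 2,224,756,800 / 1,058,400 = 2,102 s.
2,102 s / 60 = 35.03 minutes.

35.03 minutes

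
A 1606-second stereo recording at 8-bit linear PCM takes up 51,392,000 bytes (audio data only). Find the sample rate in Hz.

Bytes = sample_rate × seconds × bytes_per_sample × channels.
sample_rate = 51,392,000 / (1,606 × 1 × 2) = 51,392,000 / 3,212 = 16,000 Hz.

16,000 Hz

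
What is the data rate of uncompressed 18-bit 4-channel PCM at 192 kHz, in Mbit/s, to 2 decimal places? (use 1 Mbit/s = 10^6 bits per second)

13.82 Mbit/s

Bit rate = 192,000 × 18 × 4 = 13,824,000 bits/s.
= 13.82 Mbit/s.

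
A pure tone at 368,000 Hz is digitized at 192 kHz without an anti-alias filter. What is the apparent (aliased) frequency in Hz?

Nyquist = 192,000/2 = 96,000 Hz; 368,000 Hz exceeds it.
Alias = |368,000 − 2×192,000| = |368,000 − 384,000| = 16,000 Hz.

16,000 Hz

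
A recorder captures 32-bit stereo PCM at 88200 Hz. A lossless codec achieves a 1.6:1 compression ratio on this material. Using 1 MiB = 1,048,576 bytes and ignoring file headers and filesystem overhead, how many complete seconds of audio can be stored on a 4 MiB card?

Uncompressed byte rate = 88,200 × 4 × 2 = 705,600 bytes/s.
After 1.6:1 compression, effective rate ≈ 441000 bytes/s.
Capacity = 4 × 1,048,576 = 4,194,304 bytes.
4,194,304 / effective rate ≈ 9.51 s → 9 seconds.

9 seconds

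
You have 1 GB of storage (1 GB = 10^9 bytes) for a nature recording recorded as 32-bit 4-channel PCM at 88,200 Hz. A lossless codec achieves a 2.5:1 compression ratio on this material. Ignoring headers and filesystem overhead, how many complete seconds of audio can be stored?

1,771 seconds

Uncompressed byte rate = 88,200 × 4 × 4 = 1,411,200 bytes/s.
After 2.5:1 compression, effective rate ≈ 564480 bytes/s.
Capacity = 1 × 1,000,000,000 = 1,000,000,000 bytes.
1,000,000,000 / effective rate ≈ 1771.54 s → 1,771 seconds.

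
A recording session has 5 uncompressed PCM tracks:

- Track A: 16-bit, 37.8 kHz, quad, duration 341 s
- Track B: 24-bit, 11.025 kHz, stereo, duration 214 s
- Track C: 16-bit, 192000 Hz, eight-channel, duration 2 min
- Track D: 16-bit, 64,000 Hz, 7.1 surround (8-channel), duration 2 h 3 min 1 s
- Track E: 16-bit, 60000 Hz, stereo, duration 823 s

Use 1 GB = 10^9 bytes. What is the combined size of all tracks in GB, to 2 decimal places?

Track A: 37,800 × 341 × 2 × 4 = 103,118,400 bytes.
Track B: 11,025 × 214 × 3 × 2 = 14,156,100 bytes.
Track C: 2 min = 120 s; 192,000 × 120 × 2 × 8 = 368,640,000 bytes.
Track D: 2 h 3 min 1 s = 7,381 s; 64,000 × 7,381 × 2 × 8 = 7,558,144,000 bytes.
Track E: 60,000 × 823 × 2 × 2 = 197,520,000 bytes.
Total = 8,241,578,500 bytes = 8.24 GB.

8.24 GB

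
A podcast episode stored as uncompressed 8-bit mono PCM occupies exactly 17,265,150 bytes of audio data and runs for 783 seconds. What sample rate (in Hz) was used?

Bytes = sample_rate × seconds × bytes_per_sample × channels.
sample_rate = 17,265,150 / (783 × 1 × 1) = 17,265,150 / 783 = 22,050 Hz.

22,050 Hz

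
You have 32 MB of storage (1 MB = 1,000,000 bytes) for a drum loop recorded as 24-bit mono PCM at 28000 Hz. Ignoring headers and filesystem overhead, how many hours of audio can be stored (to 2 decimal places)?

Uncompressed byte rate = 28,000 × 3 × 1 = 84,000 bytes/s.
Capacity = 32 × 1,000,000 = 32,000,000 bytes.
32,000,000 / 84,000 ≈ 380.95 s → 0.11 hours.

0.11 hours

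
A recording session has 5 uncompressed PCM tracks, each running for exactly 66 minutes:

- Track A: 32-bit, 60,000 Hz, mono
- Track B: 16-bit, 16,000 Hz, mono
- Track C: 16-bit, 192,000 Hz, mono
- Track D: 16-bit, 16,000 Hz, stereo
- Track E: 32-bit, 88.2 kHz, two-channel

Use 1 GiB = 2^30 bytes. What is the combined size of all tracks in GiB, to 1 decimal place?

exactly 66 minutes = 3,960 s.
Track A: 60,000 × 3,960 × 4 × 1 = 950,400,000 bytes.
Track B: 16,000 × 3,960 × 2 × 1 = 126,720,000 bytes.
Track C: 192,000 × 3,960 × 2 × 1 = 1,520,640,000 bytes.
Track D: 16,000 × 3,960 × 2 × 2 = 253,440,000 bytes.
Track E: 88,200 × 3,960 × 4 × 2 = 2,794,176,000 bytes.
Total = 5,645,376,000 bytes = 5.3 GiB.

5.3 GiB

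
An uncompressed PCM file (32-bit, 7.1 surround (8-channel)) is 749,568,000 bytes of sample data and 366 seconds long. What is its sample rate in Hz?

64,000 Hz

Bytes = sample_rate × seconds × bytes_per_sample × channels.
sample_rate = 749,568,000 / (366 × 4 × 8) = 749,568,000 / 11,712 = 64,000 Hz.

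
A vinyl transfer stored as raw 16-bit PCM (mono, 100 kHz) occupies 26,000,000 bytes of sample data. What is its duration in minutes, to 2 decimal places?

Byte rate = 100,000 × 2 × 1 = 200,000 bytes/s.
Duration = 26,000,000 / 200,000 = 130 s.
130 s / 60 = 2.17 minutes.

2.17 minutes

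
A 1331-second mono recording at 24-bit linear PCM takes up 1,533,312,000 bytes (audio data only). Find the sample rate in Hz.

Bytes = sample_rate × seconds × bytes_per_sample × channels.
sample_rate = 1,533,312,000 / (1,331 × 3 × 1) = 1,533,312,000 / 3,993 = 384,000 Hz.

384,000 Hz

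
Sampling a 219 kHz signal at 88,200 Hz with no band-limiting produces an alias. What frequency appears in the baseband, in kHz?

42.6 kHz

Nyquist = 88,200/2 = 44,100 Hz; 219,000 Hz exceeds it.
Alias = |219,000 − 2×88,200| = |219,000 − 176,400| = 42,600 Hz = 42.6 kHz.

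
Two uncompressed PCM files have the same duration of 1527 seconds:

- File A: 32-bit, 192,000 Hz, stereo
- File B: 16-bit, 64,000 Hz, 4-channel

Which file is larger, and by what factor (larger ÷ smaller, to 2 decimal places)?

File A: 192,000 × 4 × 2 = 1,536,000 bytes/s.
File B: 64,000 × 2 × 4 = 512,000 bytes/s.
File A is larger; ratio = 2,345,472,000 / 781,824,000 = 3.00.

File A, by a factor of 3.00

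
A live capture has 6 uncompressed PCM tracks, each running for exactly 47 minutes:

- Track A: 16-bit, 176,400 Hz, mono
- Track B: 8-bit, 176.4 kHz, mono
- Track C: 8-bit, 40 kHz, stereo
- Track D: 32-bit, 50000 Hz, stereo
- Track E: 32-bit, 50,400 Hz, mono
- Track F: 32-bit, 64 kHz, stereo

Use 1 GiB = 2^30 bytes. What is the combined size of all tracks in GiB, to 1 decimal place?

exactly 47 minutes = 2,820 s.
Track A: 176,400 × 2,820 × 2 × 1 = 994,896,000 bytes.
Track B: 176,400 × 2,820 × 1 × 1 = 497,448,000 bytes.
Track C: 40,000 × 2,820 × 1 × 2 = 225,600,000 bytes.
Track D: 50,000 × 2,820 × 4 × 2 = 1,128,000,000 bytes.
Track E: 50,400 × 2,820 × 4 × 1 = 568,512,000 bytes.
Track F: 64,000 × 2,820 × 4 × 2 = 1,443,840,000 bytes.
Total = 4,858,296,000 bytes = 4.5 GiB.

4.5 GiB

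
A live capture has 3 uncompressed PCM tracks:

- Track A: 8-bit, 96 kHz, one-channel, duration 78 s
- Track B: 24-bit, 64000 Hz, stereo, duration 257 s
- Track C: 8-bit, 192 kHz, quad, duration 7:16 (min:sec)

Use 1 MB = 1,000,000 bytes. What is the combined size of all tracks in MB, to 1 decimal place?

441.0 MB

Track A: 96,000 × 78 × 1 × 1 = 7,488,000 bytes.
Track B: 64,000 × 257 × 3 × 2 = 98,688,000 bytes.
Track C: 7:16 (min:sec) = 436 s; 192,000 × 436 × 1 × 4 = 334,848,000 bytes.
Total = 441,024,000 bytes = 441.0 MB.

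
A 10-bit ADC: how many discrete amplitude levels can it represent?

2^10 = 1,024.

1,024 levels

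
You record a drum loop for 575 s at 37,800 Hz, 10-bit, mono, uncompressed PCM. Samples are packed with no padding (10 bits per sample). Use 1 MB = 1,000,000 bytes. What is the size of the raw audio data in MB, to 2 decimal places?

Bits = 37,800 × 575 × 10 × 1 = 217,350,000 bits = 27,168,750 bytes.
27,168,750 / 1,000,000 = 27.17 MB.

27.17 MB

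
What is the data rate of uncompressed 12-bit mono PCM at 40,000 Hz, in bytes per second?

Bit rate = 40,000 × 12 × 1 = 480,000 bits/s.
480,000 / 8 = 60,000 bytes/s.

60,000 bytes/s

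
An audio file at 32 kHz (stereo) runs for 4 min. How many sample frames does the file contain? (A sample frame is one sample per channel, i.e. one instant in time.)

4 min = 240 s.
32,000 samples/s × 240 s = 7,680,000 frames.

7,680,000 sample frames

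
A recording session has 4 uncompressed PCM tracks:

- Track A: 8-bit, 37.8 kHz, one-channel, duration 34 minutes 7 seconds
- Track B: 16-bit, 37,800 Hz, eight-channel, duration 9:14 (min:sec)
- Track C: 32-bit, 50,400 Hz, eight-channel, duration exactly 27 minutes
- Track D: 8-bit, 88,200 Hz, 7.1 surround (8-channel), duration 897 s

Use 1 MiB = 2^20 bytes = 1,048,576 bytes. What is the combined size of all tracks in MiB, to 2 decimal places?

Track A: 34 minutes 7 seconds = 2,047 s; 37,800 × 2,047 × 1 × 1 = 77,376,600 bytes.
Track B: 9:14 (min:sec) = 554 s; 37,800 × 554 × 2 × 8 = 335,059,200 bytes.
Track C: exactly 27 minutes = 1,620 s; 50,400 × 1,620 × 4 × 8 = 2,612,736,000 bytes.
Track D: 88,200 × 897 × 1 × 8 = 632,923,200 bytes.
Total = 3,658,095,000 bytes = 3488.63 MiB.

3488.63 MiB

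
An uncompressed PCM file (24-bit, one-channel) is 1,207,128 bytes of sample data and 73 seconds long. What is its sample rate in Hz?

Bytes = sample_rate × seconds × bytes_per_sample × channels.
sample_rate = 1,207,128 / (73 × 3 × 1) = 1,207,128 / 219 = 5,512 Hz.

5,512 Hz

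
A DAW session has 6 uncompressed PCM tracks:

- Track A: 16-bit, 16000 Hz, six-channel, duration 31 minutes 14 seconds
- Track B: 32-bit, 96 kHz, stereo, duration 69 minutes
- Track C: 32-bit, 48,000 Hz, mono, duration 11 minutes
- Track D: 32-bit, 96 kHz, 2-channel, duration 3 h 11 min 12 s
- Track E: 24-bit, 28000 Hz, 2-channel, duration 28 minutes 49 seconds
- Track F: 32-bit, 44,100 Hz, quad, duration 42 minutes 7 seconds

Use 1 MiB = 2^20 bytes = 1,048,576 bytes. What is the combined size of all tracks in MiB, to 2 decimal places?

13876.03 MiB

Track A: 31 minutes 14 seconds = 1,874 s; 16,000 × 1,874 × 2 × 6 = 359,808,000 bytes.
Track B: 69 minutes = 4,140 s; 96,000 × 4,140 × 4 × 2 = 3,179,520,000 bytes.
Track C: 11 minutes = 660 s; 48,000 × 660 × 4 × 1 = 126,720,000 bytes.
Track D: 3 h 11 min 12 s = 11,472 s; 96,000 × 11,472 × 4 × 2 = 8,810,496,000 bytes.
Track E: 28 minutes 49 seconds = 1,729 s; 28,000 × 1,729 × 3 × 2 = 290,472,000 bytes.
Track F: 42 minutes 7 seconds = 2,527 s; 44,100 × 2,527 × 4 × 4 = 1,783,051,200 bytes.
Total = 14,550,067,200 bytes = 13876.03 MiB.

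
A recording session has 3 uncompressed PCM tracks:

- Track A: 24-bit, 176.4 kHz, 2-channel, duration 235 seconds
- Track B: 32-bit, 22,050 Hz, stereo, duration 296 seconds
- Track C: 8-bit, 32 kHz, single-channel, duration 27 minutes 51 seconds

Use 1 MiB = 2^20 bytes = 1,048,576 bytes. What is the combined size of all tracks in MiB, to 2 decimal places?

337.99 MiB

Track A: 176,400 × 235 × 3 × 2 = 248,724,000 bytes.
Track B: 22,050 × 296 × 4 × 2 = 52,214,400 bytes.
Track C: 27 minutes 51 seconds = 1,671 s; 32,000 × 1,671 × 1 × 1 = 53,472,000 bytes.
Total = 354,410,400 bytes = 337.99 MiB.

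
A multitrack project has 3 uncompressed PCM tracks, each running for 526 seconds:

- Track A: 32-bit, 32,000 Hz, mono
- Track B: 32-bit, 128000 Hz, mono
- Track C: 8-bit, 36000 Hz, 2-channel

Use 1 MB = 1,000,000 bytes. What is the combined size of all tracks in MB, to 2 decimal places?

374.51 MB

Track A: 32,000 × 526 × 4 × 1 = 67,328,000 bytes.
Track B: 128,000 × 526 × 4 × 1 = 269,312,000 bytes.
Track C: 36,000 × 526 × 1 × 2 = 37,872,000 bytes.
Total = 374,512,000 bytes = 374.51 MB.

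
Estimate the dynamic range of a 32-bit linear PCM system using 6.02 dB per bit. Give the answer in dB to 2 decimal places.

32 × 6.02 = 192.64 dB.

192.64 dB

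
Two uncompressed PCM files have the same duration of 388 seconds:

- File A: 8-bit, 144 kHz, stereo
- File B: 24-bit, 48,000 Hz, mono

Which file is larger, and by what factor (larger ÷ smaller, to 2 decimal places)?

File A: 144,000 × 1 × 2 = 288,000 bytes/s.
File B: 48,000 × 3 × 1 = 144,000 bytes/s.
File A is larger; ratio = 111,744,000 / 55,872,000 = 2.00.

File A, by a factor of 2.00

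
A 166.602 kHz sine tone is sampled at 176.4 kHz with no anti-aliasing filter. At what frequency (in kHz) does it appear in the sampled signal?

9.798 kHz

Nyquist = 176,400/2 = 88,200 Hz; 166,602 Hz exceeds it.
Alias = |166,602 − 1×176,400| = |166,602 − 176,400| = 9,798 Hz = 9.798 kHz.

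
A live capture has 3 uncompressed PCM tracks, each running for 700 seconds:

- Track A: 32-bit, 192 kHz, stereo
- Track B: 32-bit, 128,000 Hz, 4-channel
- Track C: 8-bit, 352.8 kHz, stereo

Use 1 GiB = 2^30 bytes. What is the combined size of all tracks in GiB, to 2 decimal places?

2.80 GiB

Track A: 192,000 × 700 × 4 × 2 = 1,075,200,000 bytes.
Track B: 128,000 × 700 × 4 × 4 = 1,433,600,000 bytes.
Track C: 352,800 × 700 × 1 × 2 = 493,920,000 bytes.
Total = 3,002,720,000 bytes = 2.80 GiB.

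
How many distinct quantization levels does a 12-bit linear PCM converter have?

2^12 = 4,096.

4,096 levels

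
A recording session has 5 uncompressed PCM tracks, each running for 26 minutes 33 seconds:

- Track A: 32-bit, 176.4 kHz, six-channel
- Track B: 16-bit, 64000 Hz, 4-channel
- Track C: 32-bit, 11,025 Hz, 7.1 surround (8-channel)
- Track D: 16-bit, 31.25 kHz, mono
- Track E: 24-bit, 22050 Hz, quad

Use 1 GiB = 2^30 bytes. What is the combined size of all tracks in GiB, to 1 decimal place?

8.0 GiB

26 minutes 33 seconds = 1,593 s.
Track A: 176,400 × 1,593 × 4 × 6 = 6,744,124,800 bytes.
Track B: 64,000 × 1,593 × 2 × 4 = 815,616,000 bytes.
Track C: 11,025 × 1,593 × 4 × 8 = 562,010,400 bytes.
Track D: 31,250 × 1,593 × 2 × 1 = 99,562,500 bytes.
Track E: 22,050 × 1,593 × 3 × 4 = 421,507,800 bytes.
Total = 8,642,821,500 bytes = 8.0 GiB.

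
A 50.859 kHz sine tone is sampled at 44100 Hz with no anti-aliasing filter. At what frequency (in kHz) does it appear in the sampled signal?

Nyquist = 44,100/2 = 22,050 Hz; 50,859 Hz exceeds it.
Alias = |50,859 − 1×44,100| = |50,859 − 44,100| = 6,759 Hz = 6.759 kHz.

6.759 kHz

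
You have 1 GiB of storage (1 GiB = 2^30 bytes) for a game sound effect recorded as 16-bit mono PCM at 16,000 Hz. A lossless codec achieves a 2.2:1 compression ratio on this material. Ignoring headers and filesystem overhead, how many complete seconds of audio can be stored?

Uncompressed byte rate = 16,000 × 2 × 1 = 32,000 bytes/s.
After 2.2:1 compression, effective rate ≈ 14545.45 bytes/s.
Capacity = 1 × 1,073,741,824 = 1,073,741,824 bytes.
1,073,741,824 / effective rate ≈ 73819.75 s → 73,819 seconds.

73,819 seconds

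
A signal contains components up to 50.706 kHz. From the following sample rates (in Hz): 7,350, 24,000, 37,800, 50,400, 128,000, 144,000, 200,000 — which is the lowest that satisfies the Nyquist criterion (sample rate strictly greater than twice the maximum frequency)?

Need sample rate > 2 × 50,706 = 101,412 Hz.
Lowest listed rate above 101,412 Hz is 128,000 Hz.

128,000 Hz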